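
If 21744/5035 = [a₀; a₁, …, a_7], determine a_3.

5

Run the Euclidean algorithm, recording each quotient:
⌊21744/5035⌋ = 4, remainder 1604
⌊5035/1604⌋ = 3, remainder 223
⌊1604/223⌋ = 7, remainder 43
⌊223/43⌋ = 5, remainder 8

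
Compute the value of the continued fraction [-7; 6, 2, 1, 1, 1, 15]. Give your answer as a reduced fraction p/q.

Start with 15.
1 + 1/(15/1) = 1 + 1/15 = 16/15
1 + 1/(16/15) = 1 + 15/16 = 31/16
1 + 1/(31/16) = 1 + 16/31 = 47/31
2 + 1/(47/31) = 2 + 31/47 = 125/47
6 + 1/(125/47) = 6 + 47/125 = 797/125
-7 + 1/(797/125) = -7 + 125/797 = -5454/797

-5454/797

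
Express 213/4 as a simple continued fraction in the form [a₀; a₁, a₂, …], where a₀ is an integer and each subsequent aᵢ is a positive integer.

[53; 4]

213 ÷ 4 → quotient 53, remainder 1
4 ÷ 1 → quotient 4, remainder 0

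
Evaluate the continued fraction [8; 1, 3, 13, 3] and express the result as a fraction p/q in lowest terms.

Work from the innermost term outward:
Start with 3.
13 + 1/(3/1) = 13 + 1/3 = 40/3
3 + 1/(40/3) = 3 + 3/40 = 123/40
1 + 1/(123/40) = 1 + 40/123 = 163/123
8 + 1/(163/123) = 8 + 123/163 = 1427/163

1427/163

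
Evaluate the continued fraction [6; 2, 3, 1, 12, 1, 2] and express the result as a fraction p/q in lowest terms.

2339/363

Starting at the tail and folding back:
Start with 2.
1 + 1/(2/1) = 1 + 1/2 = 3/2
12 + 1/(3/2) = 12 + 2/3 = 38/3
1 + 1/(38/3) = 1 + 3/38 = 41/38
3 + 1/(41/38) = 3 + 38/41 = 161/41
2 + 1/(161/41) = 2 + 41/161 = 363/161
6 + 1/(363/161) = 6 + 161/363 = 2339/363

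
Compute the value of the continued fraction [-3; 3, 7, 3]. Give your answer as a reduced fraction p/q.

Build up convergents one term at a time:
a_0 = -3: -3/1
a_1 = 3: -8/3
a_2 = 7: -59/22
a_3 = 3: -185/69

-185/69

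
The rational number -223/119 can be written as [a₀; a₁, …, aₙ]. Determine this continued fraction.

[-2; 7, 1, 14]

-223 ÷ 119 → quotient -2, remainder 15
119 ÷ 15 → quotient 7, remainder 14
15 ÷ 14 → quotient 1, remainder 1
14 ÷ 1 → quotient 14, remainder 0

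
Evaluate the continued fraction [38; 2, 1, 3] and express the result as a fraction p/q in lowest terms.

Start with 3.
1 + 1/(3/1) = 1 + 1/3 = 4/3
2 + 1/(4/3) = 2 + 3/4 = 11/4
38 + 1/(11/4) = 38 + 4/11 = 422/11

422/11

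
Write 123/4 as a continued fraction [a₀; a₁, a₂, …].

123 = 30·4 + 3, so a_0 = 30
4 = 1·3 + 1, so a_1 = 1
3 = 3·1 + 0, so a_2 = 3

[30; 1, 3]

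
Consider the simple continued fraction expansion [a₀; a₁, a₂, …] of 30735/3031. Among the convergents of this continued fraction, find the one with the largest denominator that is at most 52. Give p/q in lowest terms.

List convergents until the denominator exceeds the bound:
a_0 = 10: 10/1  (≤ bound)
a_1 = 7: 71/7  (≤ bound)
a_2 = 7: 507/50  (≤ bound)
a_3 = 1: 578/57  (> 52, stop)

507/50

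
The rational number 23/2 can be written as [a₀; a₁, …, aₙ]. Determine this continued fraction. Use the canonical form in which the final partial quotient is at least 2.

Repeatedly divide and take the remainder:
23 ÷ 2 → quotient 11, remainder 1
2 ÷ 1 → quotient 2, remainder 0

[11; 2]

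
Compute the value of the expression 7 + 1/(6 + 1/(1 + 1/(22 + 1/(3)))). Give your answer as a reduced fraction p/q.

Start with 3.
22 + 1/(3/1) = 22 + 1/3 = 67/3
1 + 1/(67/3) = 1 + 3/67 = 70/67
6 + 1/(70/67) = 6 + 67/70 = 487/70
7 + 1/(487/70) = 7 + 70/487 = 3479/487

3479/487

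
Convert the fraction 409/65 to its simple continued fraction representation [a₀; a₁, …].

409 ÷ 65 → quotient 6, remainder 19
65 ÷ 19 → quotient 3, remainder 8
19 ÷ 8 → quotient 2, remainder 3
8 ÷ 3 → quotient 2, remainder 2
3 ÷ 2 → quotient 1, remainder 1
2 ÷ 1 → quotient 2, remainder 0

[6; 3, 2, 2, 1, 2]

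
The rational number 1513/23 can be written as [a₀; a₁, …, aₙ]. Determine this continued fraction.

[65; 1, 3, 1, 1, 2]

1513 ÷ 23 → quotient 65, remainder 18
23 ÷ 18 → quotient 1, remainder 5
18 ÷ 5 → quotient 3, remainder 3
5 ÷ 3 → quotient 1, remainder 2
3 ÷ 2 → quotient 1, remainder 1
2 ÷ 1 → quotient 2, remainder 0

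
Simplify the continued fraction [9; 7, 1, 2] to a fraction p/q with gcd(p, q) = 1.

a_0 = 9: 9/1
a_1 = 7: 64/7
a_2 = 1: 73/8
a_3 = 2: 210/23

210/23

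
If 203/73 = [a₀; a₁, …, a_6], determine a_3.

203 ÷ 73 → quotient 2, remainder 57
73 ÷ 57 → quotient 1, remainder 16
57 ÷ 16 → quotient 3, remainder 9
16 ÷ 9 → quotient 1, remainder 7

1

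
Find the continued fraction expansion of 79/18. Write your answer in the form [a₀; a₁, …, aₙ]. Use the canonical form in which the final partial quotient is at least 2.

[4; 2, 1, 1, 3]

79 ÷ 18 → quotient 4, remainder 7
18 ÷ 7 → quotient 2, remainder 4
7 ÷ 4 → quotient 1, remainder 3
4 ÷ 3 → quotient 1, remainder 1
3 ÷ 1 → quotient 3, remainder 0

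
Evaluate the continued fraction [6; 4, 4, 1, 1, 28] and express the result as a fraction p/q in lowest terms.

Start with 28.
1 + 1/(28/1) = 1 + 1/28 = 29/28
1 + 1/(29/28) = 1 + 28/29 = 57/29
4 + 1/(57/29) = 4 + 29/57 = 257/57
4 + 1/(257/57) = 4 + 57/257 = 1085/257
6 + 1/(1085/257) = 6 + 257/1085 = 6767/1085

6767/1085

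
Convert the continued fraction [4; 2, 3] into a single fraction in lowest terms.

31/7

a_0 = 4: 4/1
a_1 = 2: 9/2
a_2 = 3: 31/7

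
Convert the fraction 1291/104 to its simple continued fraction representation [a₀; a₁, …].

[12; 2, 2, 2, 1, 1, 3]

1291 = 12·104 + 43, so a_0 = 12
104 = 2·43 + 18, so a_1 = 2
43 = 2·18 + 7, so a_2 = 2
18 = 2·7 + 4, so a_3 = 2
7 = 1·4 + 3, so a_4 = 1
4 = 1·3 + 1, so a_5 = 1
3 = 3·1 + 0, so a_6 = 3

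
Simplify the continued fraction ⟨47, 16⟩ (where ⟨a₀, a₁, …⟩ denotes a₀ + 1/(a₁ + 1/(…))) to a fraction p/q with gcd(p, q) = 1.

a_0 = 47: 47/1
a_1 = 16: 753/16

753/16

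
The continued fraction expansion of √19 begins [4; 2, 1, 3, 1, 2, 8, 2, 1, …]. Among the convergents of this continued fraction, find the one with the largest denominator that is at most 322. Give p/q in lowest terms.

List convergents until the denominator exceeds the bound:
a_0 = 4: 4/1  (≤ bound)
a_1 = 2: 9/2  (≤ bound)
a_2 = 1: 13/3  (≤ bound)
a_3 = 3: 48/11  (≤ bound)
a_4 = 1: 61/14  (≤ bound)
a_5 = 2: 170/39  (≤ bound)
a_6 = 8: 1421/326  (> 322, stop)

170/39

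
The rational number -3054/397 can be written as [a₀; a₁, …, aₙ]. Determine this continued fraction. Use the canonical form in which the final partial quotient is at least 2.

[-8; 3, 3, 1, 14, 2]

Run the Euclidean algorithm, recording each quotient:
-3054 ÷ 397 → quotient -8, remainder 122
397 ÷ 122 → quotient 3, remainder 31
122 ÷ 31 → quotient 3, remainder 29
31 ÷ 29 → quotient 1, remainder 2
29 ÷ 2 → quotient 14, remainder 1
2 ÷ 1 → quotient 2, remainder 0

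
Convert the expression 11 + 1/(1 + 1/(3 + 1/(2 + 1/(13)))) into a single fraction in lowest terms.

1425/121

a_0 = 11: 11/1
a_1 = 1: 12/1
a_2 = 3: 47/4
a_3 = 2: 106/9
a_4 = 13: 1425/121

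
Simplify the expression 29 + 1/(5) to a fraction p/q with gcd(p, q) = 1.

Starting at the tail and folding back:
Start with 5.
29 + 1/(5/1) = 29 + 1/5 = 146/5

146/5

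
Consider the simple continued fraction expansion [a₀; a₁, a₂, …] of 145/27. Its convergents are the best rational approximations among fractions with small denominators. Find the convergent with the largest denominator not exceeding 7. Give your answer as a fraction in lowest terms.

16/3

a_0 = 5: 5/1  (≤ bound)
a_1 = 2: 11/2  (≤ bound)
a_2 = 1: 16/3  (≤ bound)
a_3 = 2: 43/8  (> 7, stop)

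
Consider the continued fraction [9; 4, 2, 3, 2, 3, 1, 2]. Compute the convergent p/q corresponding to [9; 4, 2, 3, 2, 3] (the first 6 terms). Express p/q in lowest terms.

Use the convergent recurrence hₖ = aₖ·hₖ₋₁ + hₖ₋₂ (and likewise for the denominators kₖ):
a_0 = 9: 9/1
a_1 = 4: 37/4
a_2 = 2: 83/9
a_3 = 3: 286/31
a_4 = 2: 655/71
a_5 = 3: 2251/244

2251/244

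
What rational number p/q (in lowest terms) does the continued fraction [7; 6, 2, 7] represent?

694/97

Starting at the tail and folding back:
Start with 7.
2 + 1/(7/1) = 2 + 1/7 = 15/7
6 + 1/(15/7) = 6 + 7/15 = 97/15
7 + 1/(97/15) = 7 + 15/97 = 694/97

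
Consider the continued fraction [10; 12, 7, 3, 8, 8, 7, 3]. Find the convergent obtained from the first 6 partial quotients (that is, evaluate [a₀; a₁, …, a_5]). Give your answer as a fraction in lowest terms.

Start with 8.
8 + 1/(8/1) = 8 + 1/8 = 65/8
3 + 1/(65/8) = 3 + 8/65 = 203/65
7 + 1/(203/65) = 7 + 65/203 = 1486/203
12 + 1/(1486/203) = 12 + 203/1486 = 18035/1486
10 + 1/(18035/1486) = 10 + 1486/18035 = 181836/18035

181836/18035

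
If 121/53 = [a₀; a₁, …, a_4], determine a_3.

1

121 = 2·53 + 15, so a_0 = 2
53 = 3·15 + 8, so a_1 = 3
15 = 1·8 + 7, so a_2 = 1
8 = 1·7 + 1, so a_3 = 1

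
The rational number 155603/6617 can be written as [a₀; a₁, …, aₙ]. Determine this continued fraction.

155603 ÷ 6617 → quotient 23, remainder 3412
6617 ÷ 3412 → quotient 1, remainder 3205
3412 ÷ 3205 → quotient 1, remainder 207
3205 ÷ 207 → quotient 15, remainder 100
207 ÷ 100 → quotient 2, remainder 7
100 ÷ 7 → quotient 14, remainder 2
7 ÷ 2 → quotient 3, remainder 1
2 ÷ 1 → quotient 2, remainder 0

[23; 1, 1, 15, 2, 14, 3, 2]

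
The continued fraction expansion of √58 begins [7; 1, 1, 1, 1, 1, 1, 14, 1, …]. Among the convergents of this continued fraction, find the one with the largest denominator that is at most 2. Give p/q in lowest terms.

a_0 = 7: 7/1  (≤ bound)
a_1 = 1: 8/1  (≤ bound)
a_2 = 1: 15/2  (≤ bound)
a_3 = 1: 23/3  (> 2, stop)

15/2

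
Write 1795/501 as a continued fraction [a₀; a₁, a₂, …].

[3; 1, 1, 2, 1, 1, 13, 3]

1795 = 3·501 + 292, so a_0 = 3
501 = 1·292 + 209, so a_1 = 1
292 = 1·209 + 83, so a_2 = 1
209 = 2·83 + 43, so a_3 = 2
83 = 1·43 + 40, so a_4 = 1
43 = 1·40 + 3, so a_5 = 1
40 = 13·3 + 1, so a_6 = 13
3 = 3·1 + 0, so a_7 = 3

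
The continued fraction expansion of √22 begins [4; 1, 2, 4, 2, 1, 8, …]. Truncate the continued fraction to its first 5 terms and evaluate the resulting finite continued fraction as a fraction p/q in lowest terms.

Start with 2.
4 + 1/(2/1) = 4 + 1/2 = 9/2
2 + 1/(9/2) = 2 + 2/9 = 20/9
1 + 1/(20/9) = 1 + 9/20 = 29/20
4 + 1/(29/20) = 4 + 20/29 = 136/29

136/29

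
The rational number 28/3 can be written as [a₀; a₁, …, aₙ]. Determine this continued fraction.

[9; 3]

Apply division with remainder until the remainder is 0:
28 ÷ 3 → quotient 9, remainder 1
3 ÷ 1 → quotient 3, remainder 0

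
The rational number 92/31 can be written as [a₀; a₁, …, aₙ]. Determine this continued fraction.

⌊92/31⌋ = 2, remainder 30
⌊31/30⌋ = 1, remainder 1
⌊30/1⌋ = 30, remainder 0

[2; 1, 30]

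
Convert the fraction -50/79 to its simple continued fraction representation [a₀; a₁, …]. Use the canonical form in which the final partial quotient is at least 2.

[-1; 2, 1, 2, 1, 1, 1, 2]

Repeatedly divide and take the remainder:
-50 = -1·79 + 29, so a_0 = -1
79 = 2·29 + 21, so a_1 = 2
29 = 1·21 + 8, so a_2 = 1
21 = 2·8 + 5, so a_3 = 2
8 = 1·5 + 3, so a_4 = 1
5 = 1·3 + 2, so a_5 = 1
3 = 1·2 + 1, so a_6 = 1
2 = 2·1 + 0, so a_7 = 2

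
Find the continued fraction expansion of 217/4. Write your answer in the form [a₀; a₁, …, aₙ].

[54; 4]

⌊217/4⌋ = 54, remainder 1
⌊4/1⌋ = 4, remainder 0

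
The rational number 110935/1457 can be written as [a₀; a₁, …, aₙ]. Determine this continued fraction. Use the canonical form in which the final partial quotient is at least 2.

[76; 7, 5, 1, 1, 1, 3, 3]

⌊110935/1457⌋ = 76, remainder 203
⌊1457/203⌋ = 7, remainder 36
⌊203/36⌋ = 5, remainder 23
⌊36/23⌋ = 1, remainder 13
⌊23/13⌋ = 1, remainder 10
⌊13/10⌋ = 1, remainder 3
⌊10/3⌋ = 3, remainder 1
⌊3/1⌋ = 3, remainder 0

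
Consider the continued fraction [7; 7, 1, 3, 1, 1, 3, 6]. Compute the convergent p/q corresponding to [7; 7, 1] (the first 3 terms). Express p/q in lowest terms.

57/8

a_0 = 7: 7/1
a_1 = 7: 50/7
a_2 = 1: 57/8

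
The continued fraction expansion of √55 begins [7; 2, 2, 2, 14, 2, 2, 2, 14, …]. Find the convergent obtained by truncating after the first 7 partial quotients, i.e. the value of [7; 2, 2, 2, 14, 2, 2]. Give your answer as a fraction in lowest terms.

Use the convergent recurrence hₖ = aₖ·hₖ₋₁ + hₖ₋₂ (and likewise for the denominators kₖ):
a_0 = 7: 7/1
a_1 = 2: 15/2
a_2 = 2: 37/5
a_3 = 2: 89/12
a_4 = 14: 1283/173
a_5 = 2: 2655/358
a_6 = 2: 6593/889

6593/889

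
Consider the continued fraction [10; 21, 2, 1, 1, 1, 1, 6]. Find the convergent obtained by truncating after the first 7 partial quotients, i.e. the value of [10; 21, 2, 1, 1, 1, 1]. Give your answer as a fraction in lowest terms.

2793/278

a_0 = 10: 10/1
a_1 = 21: 211/21
a_2 = 2: 432/43
a_3 = 1: 643/64
a_4 = 1: 1075/107
a_5 = 1: 1718/171
a_6 = 1: 2793/278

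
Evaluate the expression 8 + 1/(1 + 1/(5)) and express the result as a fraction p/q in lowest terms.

53/6

Collapse the nested fraction from the inside out:
Start with 5.
1 + 1/(5/1) = 1 + 1/5 = 6/5
8 + 1/(6/5) = 8 + 5/6 = 53/6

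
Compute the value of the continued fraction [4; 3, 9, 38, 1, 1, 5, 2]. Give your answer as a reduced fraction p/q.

112237/25972

Work from the innermost term outward:
Start with 2.
5 + 1/(2/1) = 5 + 1/2 = 11/2
1 + 1/(11/2) = 1 + 2/11 = 13/11
1 + 1/(13/11) = 1 + 11/13 = 24/13
38 + 1/(24/13) = 38 + 13/24 = 925/24
9 + 1/(925/24) = 9 + 24/925 = 8349/925
3 + 1/(8349/925) = 3 + 925/8349 = 25972/8349
4 + 1/(25972/8349) = 4 + 8349/25972 = 112237/25972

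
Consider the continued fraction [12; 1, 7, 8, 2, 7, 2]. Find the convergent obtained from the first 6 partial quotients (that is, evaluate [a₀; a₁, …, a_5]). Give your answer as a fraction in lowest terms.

13276/1031

Starting at the tail and folding back:
Start with 7.
2 + 1/(7/1) = 2 + 1/7 = 15/7
8 + 1/(15/7) = 8 + 7/15 = 127/15
7 + 1/(127/15) = 7 + 15/127 = 904/127
1 + 1/(904/127) = 1 + 127/904 = 1031/904
12 + 1/(1031/904) = 12 + 904/1031 = 13276/1031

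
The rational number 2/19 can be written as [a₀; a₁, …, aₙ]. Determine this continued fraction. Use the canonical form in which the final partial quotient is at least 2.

[0; 9, 2]

2 ÷ 19 → quotient 0, remainder 2
19 ÷ 2 → quotient 9, remainder 1
2 ÷ 1 → quotient 2, remainder 0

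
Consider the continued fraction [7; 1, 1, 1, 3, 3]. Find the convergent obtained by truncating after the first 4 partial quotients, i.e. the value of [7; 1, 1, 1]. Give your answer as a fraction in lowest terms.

23/3

a_0 = 7: 7/1
a_1 = 1: 8/1
a_2 = 1: 15/2
a_3 = 1: 23/3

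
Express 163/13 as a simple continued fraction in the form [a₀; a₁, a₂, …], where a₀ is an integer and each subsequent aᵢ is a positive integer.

[12; 1, 1, 6]

Run the Euclidean algorithm, recording each quotient:
163 ÷ 13 → quotient 12, remainder 7
13 ÷ 7 → quotient 1, remainder 6
7 ÷ 6 → quotient 1, remainder 1
6 ÷ 1 → quotient 6, remainder 0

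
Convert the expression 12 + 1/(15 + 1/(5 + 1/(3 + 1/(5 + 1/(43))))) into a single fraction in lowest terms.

Work from the innermost term outward:
Start with 43.
5 + 1/(43/1) = 5 + 1/43 = 216/43
3 + 1/(216/43) = 3 + 43/216 = 691/216
5 + 1/(691/216) = 5 + 216/691 = 3671/691
15 + 1/(3671/691) = 15 + 691/3671 = 55756/3671
12 + 1/(55756/3671) = 12 + 3671/55756 = 672743/55756

672743/55756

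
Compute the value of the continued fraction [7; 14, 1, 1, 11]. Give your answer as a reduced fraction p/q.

a_0 = 7: 7/1
a_1 = 14: 99/14
a_2 = 1: 106/15
a_3 = 1: 205/29
a_4 = 11: 2361/334

2361/334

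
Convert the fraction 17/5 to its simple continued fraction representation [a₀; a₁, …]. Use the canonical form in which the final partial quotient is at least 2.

[3; 2, 2]

Repeatedly divide and take the remainder:
17 = 3·5 + 2, so a_0 = 3
5 = 2·2 + 1, so a_1 = 2
2 = 2·1 + 0, so a_2 = 2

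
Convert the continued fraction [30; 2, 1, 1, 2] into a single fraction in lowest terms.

Start with 2.
1 + 1/(2/1) = 1 + 1/2 = 3/2
1 + 1/(3/2) = 1 + 2/3 = 5/3
2 + 1/(5/3) = 2 + 3/5 = 13/5
30 + 1/(13/5) = 30 + 5/13 = 395/13

395/13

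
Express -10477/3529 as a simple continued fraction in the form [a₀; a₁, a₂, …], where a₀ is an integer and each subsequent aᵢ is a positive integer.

-10477 = -3·3529 + 110, so a_0 = -3
3529 = 32·110 + 9, so a_1 = 32
110 = 12·9 + 2, so a_2 = 12
9 = 4·2 + 1, so a_3 = 4
2 = 2·1 + 0, so a_4 = 2

[-3; 32, 12, 4, 2]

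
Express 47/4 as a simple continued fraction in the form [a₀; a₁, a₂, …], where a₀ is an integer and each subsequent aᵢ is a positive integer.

[11; 1, 3]

47 = 11·4 + 3, so a_0 = 11
4 = 1·3 + 1, so a_1 = 1
3 = 3·1 + 0, so a_2 = 3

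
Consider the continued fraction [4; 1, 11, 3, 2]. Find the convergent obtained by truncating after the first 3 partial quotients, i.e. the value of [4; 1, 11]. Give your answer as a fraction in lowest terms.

59/12

a_0 = 4: 4/1
a_1 = 1: 5/1
a_2 = 11: 59/12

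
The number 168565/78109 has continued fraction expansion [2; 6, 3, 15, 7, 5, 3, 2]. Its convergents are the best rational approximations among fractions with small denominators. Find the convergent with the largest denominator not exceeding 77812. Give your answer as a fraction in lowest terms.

72876/33769

List convergents until the denominator exceeds the bound:
a_0 = 2: 2/1  (≤ bound)
a_1 = 6: 13/6  (≤ bound)
a_2 = 3: 41/19  (≤ bound)
a_3 = 15: 628/291  (≤ bound)
a_4 = 7: 4437/2056  (≤ bound)
a_5 = 5: 22813/10571  (≤ bound)
a_6 = 3: 72876/33769  (≤ bound)
a_7 = 2: 168565/78109  (> 77812, stop)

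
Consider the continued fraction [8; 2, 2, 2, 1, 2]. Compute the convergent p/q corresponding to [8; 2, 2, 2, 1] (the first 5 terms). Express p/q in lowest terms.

Collapse the nested fraction from the inside out:
Start with 1.
2 + 1/(1/1) = 2 + 1/1 = 3/1
2 + 1/(3/1) = 2 + 1/3 = 7/3
2 + 1/(7/3) = 2 + 3/7 = 17/7
8 + 1/(17/7) = 8 + 7/17 = 143/17

143/17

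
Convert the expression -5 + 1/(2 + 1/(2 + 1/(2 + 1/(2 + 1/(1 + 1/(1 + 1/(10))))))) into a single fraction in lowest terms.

-3398/741

Start with 10.
1 + 1/(10/1) = 1 + 1/10 = 11/10
1 + 1/(11/10) = 1 + 10/11 = 21/11
2 + 1/(21/11) = 2 + 11/21 = 53/21
2 + 1/(53/21) = 2 + 21/53 = 127/53
2 + 1/(127/53) = 2 + 53/127 = 307/127
2 + 1/(307/127) = 2 + 127/307 = 741/307
-5 + 1/(741/307) = -5 + 307/741 = -3398/741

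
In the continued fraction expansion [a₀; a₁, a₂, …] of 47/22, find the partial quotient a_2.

⌊47/22⌋ = 2, remainder 3
⌊22/3⌋ = 7, remainder 1
⌊3/1⌋ = 3, remainder 0

3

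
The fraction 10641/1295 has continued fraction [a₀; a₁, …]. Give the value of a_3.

10641 = 8·1295 + 281, so a_0 = 8
1295 = 4·281 + 171, so a_1 = 4
281 = 1·171 + 110, so a_2 = 1
171 = 1·110 + 61, so a_3 = 1

1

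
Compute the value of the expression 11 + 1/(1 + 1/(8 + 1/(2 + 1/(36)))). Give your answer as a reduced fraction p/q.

Work from the innermost term outward:
Start with 36.
2 + 1/(36/1) = 2 + 1/36 = 73/36
8 + 1/(73/36) = 8 + 36/73 = 620/73
1 + 1/(620/73) = 1 + 73/620 = 693/620
11 + 1/(693/620) = 11 + 620/693 = 8243/693

8243/693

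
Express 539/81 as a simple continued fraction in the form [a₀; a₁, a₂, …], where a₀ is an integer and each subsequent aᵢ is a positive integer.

Apply division with remainder until the remainder is 0:
539 = 6·81 + 53, so a_0 = 6
81 = 1·53 + 28, so a_1 = 1
53 = 1·28 + 25, so a_2 = 1
28 = 1·25 + 3, so a_3 = 1
25 = 8·3 + 1, so a_4 = 8
3 = 3·1 + 0, so a_5 = 3

[6; 1, 1, 1, 8, 3]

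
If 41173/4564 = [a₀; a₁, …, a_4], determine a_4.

Apply division with remainder until the remainder is 0:
⌊41173/4564⌋ = 9, remainder 97
⌊4564/97⌋ = 47, remainder 5
⌊97/5⌋ = 19, remainder 2
⌊5/2⌋ = 2, remainder 1
⌊2/1⌋ = 2, remainder 0

2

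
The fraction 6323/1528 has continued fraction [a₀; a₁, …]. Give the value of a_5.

⌊6323/1528⌋ = 4, remainder 211
⌊1528/211⌋ = 7, remainder 51
⌊211/51⌋ = 4, remainder 7
⌊51/7⌋ = 7, remainder 2
⌊7/2⌋ = 3, remainder 1
⌊2/1⌋ = 2, remainder 0

2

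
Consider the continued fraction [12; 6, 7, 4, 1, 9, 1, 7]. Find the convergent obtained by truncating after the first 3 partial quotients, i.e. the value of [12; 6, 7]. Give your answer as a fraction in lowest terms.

a_0 = 12: 12/1
a_1 = 6: 73/6
a_2 = 7: 523/43

523/43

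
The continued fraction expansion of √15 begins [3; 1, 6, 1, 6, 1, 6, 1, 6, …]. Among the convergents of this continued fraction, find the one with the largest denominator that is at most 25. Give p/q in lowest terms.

31/8

a_0 = 3: 3/1  (≤ bound)
a_1 = 1: 4/1  (≤ bound)
a_2 = 6: 27/7  (≤ bound)
a_3 = 1: 31/8  (≤ bound)
a_4 = 6: 213/55  (> 25, stop)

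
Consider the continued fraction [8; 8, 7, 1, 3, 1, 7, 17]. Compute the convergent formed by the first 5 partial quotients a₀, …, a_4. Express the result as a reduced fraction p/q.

2047/252

Start with 3.
1 + 1/(3/1) = 1 + 1/3 = 4/3
7 + 1/(4/3) = 7 + 3/4 = 31/4
8 + 1/(31/4) = 8 + 4/31 = 252/31
8 + 1/(252/31) = 8 + 31/252 = 2047/252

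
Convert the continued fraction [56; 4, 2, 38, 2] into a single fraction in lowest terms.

39412/701

Compute successive convergents:
a_0 = 56: 56/1
a_1 = 4: 225/4
a_2 = 2: 506/9
a_3 = 38: 19453/346
a_4 = 2: 39412/701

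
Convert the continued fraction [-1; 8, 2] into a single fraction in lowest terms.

-15/17

Work from the innermost term outward:
Start with 2.
8 + 1/(2/1) = 8 + 1/2 = 17/2
-1 + 1/(17/2) = -1 + 2/17 = -15/17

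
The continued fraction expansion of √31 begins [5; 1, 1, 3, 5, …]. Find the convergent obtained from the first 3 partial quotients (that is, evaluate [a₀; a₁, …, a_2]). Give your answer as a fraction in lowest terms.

Use the convergent recurrence hₖ = aₖ·hₖ₋₁ + hₖ₋₂ (and likewise for the denominators kₖ):
a_0 = 5: 5/1
a_1 = 1: 6/1
a_2 = 1: 11/2

11/2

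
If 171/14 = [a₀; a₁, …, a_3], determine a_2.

Apply division with remainder until the remainder is 0:
⌊171/14⌋ = 12, remainder 3
⌊14/3⌋ = 4, remainder 2
⌊3/2⌋ = 1, remainder 1

1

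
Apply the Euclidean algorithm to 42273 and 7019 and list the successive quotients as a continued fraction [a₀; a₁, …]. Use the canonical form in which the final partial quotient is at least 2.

[6; 44, 6, 1, 10, 2]

Apply division with remainder until the remainder is 0:
42273 ÷ 7019 → quotient 6, remainder 159
7019 ÷ 159 → quotient 44, remainder 23
159 ÷ 23 → quotient 6, remainder 21
23 ÷ 21 → quotient 1, remainder 2
21 ÷ 2 → quotient 10, remainder 1
2 ÷ 1 → quotient 2, remainder 0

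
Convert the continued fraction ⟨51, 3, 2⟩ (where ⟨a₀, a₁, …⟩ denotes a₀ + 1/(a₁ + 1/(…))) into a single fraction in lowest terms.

Collapse the nested fraction from the inside out:
Start with 2.
3 + 1/(2/1) = 3 + 1/2 = 7/2
51 + 1/(7/2) = 51 + 2/7 = 359/7

359/7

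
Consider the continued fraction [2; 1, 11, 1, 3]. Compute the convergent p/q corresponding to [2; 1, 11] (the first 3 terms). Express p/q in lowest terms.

Collapse the nested fraction from the inside out:
Start with 11.
1 + 1/(11/1) = 1 + 1/11 = 12/11
2 + 1/(12/11) = 2 + 11/12 = 35/12

35/12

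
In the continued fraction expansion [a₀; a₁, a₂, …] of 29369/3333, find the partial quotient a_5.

Apply division with remainder until the remainder is 0:
29369 ÷ 3333 → quotient 8, remainder 2705
3333 ÷ 2705 → quotient 1, remainder 628
2705 ÷ 628 → quotient 4, remainder 193
628 ÷ 193 → quotient 3, remainder 49
193 ÷ 49 → quotient 3, remainder 46
49 ÷ 46 → quotient 1, remainder 3

1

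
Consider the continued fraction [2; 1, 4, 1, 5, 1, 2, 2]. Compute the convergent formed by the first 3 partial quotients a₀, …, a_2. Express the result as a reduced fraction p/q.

14/5

a_0 = 2: 2/1
a_1 = 1: 3/1
a_2 = 4: 14/5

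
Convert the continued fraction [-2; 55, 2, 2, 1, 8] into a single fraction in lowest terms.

-6701/3381

Starting at the tail and folding back:
Start with 8.
1 + 1/(8/1) = 1 + 1/8 = 9/8
2 + 1/(9/8) = 2 + 8/9 = 26/9
2 + 1/(26/9) = 2 + 9/26 = 61/26
55 + 1/(61/26) = 55 + 26/61 = 3381/61
-2 + 1/(3381/61) = -2 + 61/3381 = -6701/3381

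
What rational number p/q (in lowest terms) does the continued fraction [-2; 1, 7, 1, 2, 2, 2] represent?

-165/148

a_0 = -2: -2/1
a_1 = 1: -1/1
a_2 = 7: -9/8
a_3 = 1: -10/9
a_4 = 2: -29/26
a_5 = 2: -68/61
a_6 = 2: -165/148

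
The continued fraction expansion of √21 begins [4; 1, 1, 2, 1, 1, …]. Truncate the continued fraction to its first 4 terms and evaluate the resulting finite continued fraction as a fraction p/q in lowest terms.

a_0 = 4: 4/1
a_1 = 1: 5/1
a_2 = 1: 9/2
a_3 = 2: 23/5

23/5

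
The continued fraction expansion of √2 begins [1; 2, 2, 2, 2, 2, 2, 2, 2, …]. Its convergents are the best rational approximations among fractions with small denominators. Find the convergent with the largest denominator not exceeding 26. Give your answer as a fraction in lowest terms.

17/12

List convergents until the denominator exceeds the bound:
a_0 = 1: 1/1  (≤ bound)
a_1 = 2: 3/2  (≤ bound)
a_2 = 2: 7/5  (≤ bound)
a_3 = 2: 17/12  (≤ bound)
a_4 = 2: 41/29  (> 26, stop)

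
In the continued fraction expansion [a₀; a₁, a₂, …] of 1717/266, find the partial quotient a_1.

Apply division with remainder until the remainder is 0:
1717 ÷ 266 → quotient 6, remainder 121
266 ÷ 121 → quotient 2, remainder 24

2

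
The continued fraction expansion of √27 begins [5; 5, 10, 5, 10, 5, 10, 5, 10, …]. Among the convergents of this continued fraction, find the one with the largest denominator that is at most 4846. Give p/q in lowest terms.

13775/2651

a_0 = 5: 5/1  (≤ bound)
a_1 = 5: 26/5  (≤ bound)
a_2 = 10: 265/51  (≤ bound)
a_3 = 5: 1351/260  (≤ bound)
a_4 = 10: 13775/2651  (≤ bound)
a_5 = 5: 70226/13515  (> 4846, stop)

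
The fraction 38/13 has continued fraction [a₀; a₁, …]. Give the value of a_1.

1

Apply division with remainder until the remainder is 0:
38 = 2·13 + 12, so a_0 = 2
13 = 1·12 + 1, so a_1 = 1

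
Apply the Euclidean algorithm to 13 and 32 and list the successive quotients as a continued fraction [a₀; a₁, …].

13 ÷ 32 → quotient 0, remainder 13
32 ÷ 13 → quotient 2, remainder 6
13 ÷ 6 → quotient 2, remainder 1
6 ÷ 1 → quotient 6, remainder 0

[0; 2, 2, 6]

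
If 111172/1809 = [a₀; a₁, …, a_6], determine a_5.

111172 = 61·1809 + 823, so a_0 = 61
1809 = 2·823 + 163, so a_1 = 2
823 = 5·163 + 8, so a_2 = 5
163 = 20·8 + 3, so a_3 = 20
8 = 2·3 + 2, so a_4 = 2
3 = 1·2 + 1, so a_5 = 1

1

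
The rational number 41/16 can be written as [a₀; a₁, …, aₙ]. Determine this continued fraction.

⌊41/16⌋ = 2, remainder 9
⌊16/9⌋ = 1, remainder 7
⌊9/7⌋ = 1, remainder 2
⌊7/2⌋ = 3, remainder 1
⌊2/1⌋ = 2, remainder 0

[2; 1, 1, 3, 2]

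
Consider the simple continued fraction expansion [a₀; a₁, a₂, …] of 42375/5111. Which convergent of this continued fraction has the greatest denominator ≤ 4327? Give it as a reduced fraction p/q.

List convergents until the denominator exceeds the bound:
a_0 = 8: 8/1  (≤ bound)
a_1 = 3: 25/3  (≤ bound)
a_2 = 2: 58/7  (≤ bound)
a_3 = 3: 199/24  (≤ bound)
a_4 = 2: 456/55  (≤ bound)
a_5 = 9: 4303/519  (≤ bound)
a_6 = 1: 4759/574  (≤ bound)
a_7 = 8: 42375/5111  (> 4327, stop)

4759/574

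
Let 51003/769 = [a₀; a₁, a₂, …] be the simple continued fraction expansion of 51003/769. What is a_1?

Repeatedly divide and take the remainder:
⌊51003/769⌋ = 66, remainder 249
⌊769/249⌋ = 3, remainder 22

3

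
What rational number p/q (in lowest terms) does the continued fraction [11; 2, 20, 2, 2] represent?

Build up convergents one term at a time:
a_0 = 11: 11/1
a_1 = 2: 23/2
a_2 = 20: 471/41
a_3 = 2: 965/84
a_4 = 2: 2401/209

2401/209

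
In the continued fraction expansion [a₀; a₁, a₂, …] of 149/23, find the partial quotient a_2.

149 = 6·23 + 11, so a_0 = 6
23 = 2·11 + 1, so a_1 = 2
11 = 11·1 + 0, so a_2 = 11

11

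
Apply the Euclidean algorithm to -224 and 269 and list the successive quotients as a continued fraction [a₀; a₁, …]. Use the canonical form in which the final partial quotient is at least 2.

[-1; 5, 1, 44]

⌊-224/269⌋ = -1, remainder 45
⌊269/45⌋ = 5, remainder 44
⌊45/44⌋ = 1, remainder 1
⌊44/1⌋ = 44, remainder 0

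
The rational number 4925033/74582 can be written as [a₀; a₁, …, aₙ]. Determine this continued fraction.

4925033 ÷ 74582 → quotient 66, remainder 2621
74582 ÷ 2621 → quotient 28, remainder 1194
2621 ÷ 1194 → quotient 2, remainder 233
1194 ÷ 233 → quotient 5, remainder 29
233 ÷ 29 → quotient 8, remainder 1
29 ÷ 1 → quotient 29, remainder 0

[66; 28, 2, 5, 8, 29]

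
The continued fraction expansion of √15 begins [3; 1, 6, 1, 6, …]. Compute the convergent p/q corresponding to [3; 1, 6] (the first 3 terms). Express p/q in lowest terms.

27/7

a_0 = 3: 3/1
a_1 = 1: 4/1
a_2 = 6: 27/7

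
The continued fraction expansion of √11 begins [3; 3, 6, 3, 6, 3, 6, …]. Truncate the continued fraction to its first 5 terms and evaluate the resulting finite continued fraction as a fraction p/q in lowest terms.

1257/379

Start with 6.
3 + 1/(6/1) = 3 + 1/6 = 19/6
6 + 1/(19/6) = 6 + 6/19 = 120/19
3 + 1/(120/19) = 3 + 19/120 = 379/120
3 + 1/(379/120) = 3 + 120/379 = 1257/379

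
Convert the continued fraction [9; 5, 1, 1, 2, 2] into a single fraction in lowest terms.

615/67

Collapse the nested fraction from the inside out:
Start with 2.
2 + 1/(2/1) = 2 + 1/2 = 5/2
1 + 1/(5/2) = 1 + 2/5 = 7/5
1 + 1/(7/5) = 1 + 5/7 = 12/7
5 + 1/(12/7) = 5 + 7/12 = 67/12
9 + 1/(67/12) = 9 + 12/67 = 615/67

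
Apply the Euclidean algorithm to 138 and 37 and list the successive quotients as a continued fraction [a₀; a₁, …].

138 = 3·37 + 27, so a_0 = 3
37 = 1·27 + 10, so a_1 = 1
27 = 2·10 + 7, so a_2 = 2
10 = 1·7 + 3, so a_3 = 1
7 = 2·3 + 1, so a_4 = 2
3 = 3·1 + 0, so a_5 = 3

[3; 1, 2, 1, 2, 3]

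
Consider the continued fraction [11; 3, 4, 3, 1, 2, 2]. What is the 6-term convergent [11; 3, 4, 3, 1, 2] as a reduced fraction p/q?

1719/152

Starting at the tail and folding back:
Start with 2.
1 + 1/(2/1) = 1 + 1/2 = 3/2
3 + 1/(3/2) = 3 + 2/3 = 11/3
4 + 1/(11/3) = 4 + 3/11 = 47/11
3 + 1/(47/11) = 3 + 11/47 = 152/47
11 + 1/(152/47) = 11 + 47/152 = 1719/152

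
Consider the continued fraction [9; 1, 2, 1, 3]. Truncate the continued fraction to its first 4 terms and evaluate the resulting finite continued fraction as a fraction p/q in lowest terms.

39/4

Build up convergents one term at a time:
a_0 = 9: 9/1
a_1 = 1: 10/1
a_2 = 2: 29/3
a_3 = 1: 39/4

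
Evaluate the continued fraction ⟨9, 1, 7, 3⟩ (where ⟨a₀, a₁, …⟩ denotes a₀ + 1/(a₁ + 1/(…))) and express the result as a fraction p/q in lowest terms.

Collapse the nested fraction from the inside out:
Start with 3.
7 + 1/(3/1) = 7 + 1/3 = 22/3
1 + 1/(22/3) = 1 + 3/22 = 25/22
9 + 1/(25/22) = 9 + 22/25 = 247/25

247/25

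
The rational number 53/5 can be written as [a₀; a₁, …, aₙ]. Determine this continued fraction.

[10; 1, 1, 2]

Repeatedly divide and take the remainder:
53 = 10·5 + 3, so a_0 = 10
5 = 1·3 + 2, so a_1 = 1
3 = 1·2 + 1, so a_2 = 1
2 = 2·1 + 0, so a_3 = 2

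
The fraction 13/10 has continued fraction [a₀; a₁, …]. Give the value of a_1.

3

Apply division with remainder until the remainder is 0:
13 = 1·10 + 3, so a_0 = 1
10 = 3·3 + 1, so a_1 = 3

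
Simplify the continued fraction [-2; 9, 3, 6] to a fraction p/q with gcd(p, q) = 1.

-335/177

Compute successive convergents:
a_0 = -2: -2/1
a_1 = 9: -17/9
a_2 = 3: -53/28
a_3 = 6: -335/177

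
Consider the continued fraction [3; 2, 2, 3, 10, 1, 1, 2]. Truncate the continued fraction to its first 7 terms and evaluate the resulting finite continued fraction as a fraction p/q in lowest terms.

Starting at the tail and folding back:
Start with 1.
1 + 1/(1/1) = 1 + 1/1 = 2/1
10 + 1/(2/1) = 10 + 1/2 = 21/2
3 + 1/(21/2) = 3 + 2/21 = 65/21
2 + 1/(65/21) = 2 + 21/65 = 151/65
2 + 1/(151/65) = 2 + 65/151 = 367/151
3 + 1/(367/151) = 3 + 151/367 = 1252/367

1252/367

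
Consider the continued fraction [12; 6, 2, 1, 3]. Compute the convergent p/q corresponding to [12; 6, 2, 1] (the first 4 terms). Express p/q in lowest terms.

231/19

a_0 = 12: 12/1
a_1 = 6: 73/6
a_2 = 2: 158/13
a_3 = 1: 231/19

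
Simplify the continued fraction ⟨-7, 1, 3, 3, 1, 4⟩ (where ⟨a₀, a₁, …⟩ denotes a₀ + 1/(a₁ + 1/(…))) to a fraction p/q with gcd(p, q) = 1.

-505/81

Starting at the tail and folding back:
Start with 4.
1 + 1/(4/1) = 1 + 1/4 = 5/4
3 + 1/(5/4) = 3 + 4/5 = 19/5
3 + 1/(19/5) = 3 + 5/19 = 62/19
1 + 1/(62/19) = 1 + 19/62 = 81/62
-7 + 1/(81/62) = -7 + 62/81 = -505/81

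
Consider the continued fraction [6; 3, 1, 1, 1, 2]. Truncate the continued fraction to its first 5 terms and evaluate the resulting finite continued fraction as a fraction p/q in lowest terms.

69/11

Start with 1.
1 + 1/(1/1) = 1 + 1/1 = 2/1
1 + 1/(2/1) = 1 + 1/2 = 3/2
3 + 1/(3/2) = 3 + 2/3 = 11/3
6 + 1/(11/3) = 6 + 3/11 = 69/11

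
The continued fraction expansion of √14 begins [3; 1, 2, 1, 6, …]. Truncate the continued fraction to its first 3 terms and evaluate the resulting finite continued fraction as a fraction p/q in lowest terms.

11/3

Work from the innermost term outward:
Start with 2.
1 + 1/(2/1) = 1 + 1/2 = 3/2
3 + 1/(3/2) = 3 + 2/3 = 11/3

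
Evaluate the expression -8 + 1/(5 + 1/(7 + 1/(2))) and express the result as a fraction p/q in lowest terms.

Build up convergents one term at a time:
a_0 = -8: -8/1
a_1 = 5: -39/5
a_2 = 7: -281/36
a_3 = 2: -601/77

-601/77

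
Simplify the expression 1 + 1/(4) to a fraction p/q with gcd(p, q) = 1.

5/4

a_0 = 1: 1/1
a_1 = 4: 5/4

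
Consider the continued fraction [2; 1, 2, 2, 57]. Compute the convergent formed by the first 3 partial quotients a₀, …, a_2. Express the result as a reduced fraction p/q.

8/3

Starting at the tail and folding back:
Start with 2.
1 + 1/(2/1) = 1 + 1/2 = 3/2
2 + 1/(3/2) = 2 + 2/3 = 8/3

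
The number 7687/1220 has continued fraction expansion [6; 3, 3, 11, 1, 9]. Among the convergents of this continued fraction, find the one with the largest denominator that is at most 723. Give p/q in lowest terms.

775/123

List convergents until the denominator exceeds the bound:
a_0 = 6: 6/1  (≤ bound)
a_1 = 3: 19/3  (≤ bound)
a_2 = 3: 63/10  (≤ bound)
a_3 = 11: 712/113  (≤ bound)
a_4 = 1: 775/123  (≤ bound)
a_5 = 9: 7687/1220  (> 723, stop)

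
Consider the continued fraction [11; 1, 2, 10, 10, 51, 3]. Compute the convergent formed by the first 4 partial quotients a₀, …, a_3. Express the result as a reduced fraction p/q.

Work from the innermost term outward:
Start with 10.
2 + 1/(10/1) = 2 + 1/10 = 21/10
1 + 1/(21/10) = 1 + 10/21 = 31/21
11 + 1/(31/21) = 11 + 21/31 = 362/31

362/31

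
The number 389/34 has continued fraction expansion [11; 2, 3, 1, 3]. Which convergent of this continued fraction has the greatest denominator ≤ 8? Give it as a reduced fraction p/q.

80/7

List convergents until the denominator exceeds the bound:
a_0 = 11: 11/1  (≤ bound)
a_1 = 2: 23/2  (≤ bound)
a_2 = 3: 80/7  (≤ bound)
a_3 = 1: 103/9  (> 8, stop)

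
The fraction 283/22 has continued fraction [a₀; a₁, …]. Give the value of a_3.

283 = 12·22 + 19, so a_0 = 12
22 = 1·19 + 3, so a_1 = 1
19 = 6·3 + 1, so a_2 = 6
3 = 3·1 + 0, so a_3 = 3

3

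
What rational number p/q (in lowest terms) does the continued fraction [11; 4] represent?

45/4

Use the convergent recurrence hₖ = aₖ·hₖ₋₁ + hₖ₋₂ (and likewise for the denominators kₖ):
a_0 = 11: 11/1
a_1 = 4: 45/4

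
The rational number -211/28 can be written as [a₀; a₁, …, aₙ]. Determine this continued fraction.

-211 = -8·28 + 13, so a_0 = -8
28 = 2·13 + 2, so a_1 = 2
13 = 6·2 + 1, so a_2 = 6
2 = 2·1 + 0, so a_3 = 2

[-8; 2, 6, 2]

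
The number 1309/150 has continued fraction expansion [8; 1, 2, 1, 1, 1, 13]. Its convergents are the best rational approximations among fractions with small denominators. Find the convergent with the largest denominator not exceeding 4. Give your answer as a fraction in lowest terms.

List convergents until the denominator exceeds the bound:
a_0 = 8: 8/1  (≤ bound)
a_1 = 1: 9/1  (≤ bound)
a_2 = 2: 26/3  (≤ bound)
a_3 = 1: 35/4  (≤ bound)
a_4 = 1: 61/7  (> 4, stop)

35/4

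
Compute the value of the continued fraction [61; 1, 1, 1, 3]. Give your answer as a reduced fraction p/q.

Build up convergents one term at a time:
a_0 = 61: 61/1
a_1 = 1: 62/1
a_2 = 1: 123/2
a_3 = 1: 185/3
a_4 = 3: 678/11

678/11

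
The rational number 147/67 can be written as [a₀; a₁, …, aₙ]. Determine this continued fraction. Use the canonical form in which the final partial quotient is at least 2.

Repeatedly divide and take the remainder:
147 ÷ 67 → quotient 2, remainder 13
67 ÷ 13 → quotient 5, remainder 2
13 ÷ 2 → quotient 6, remainder 1
2 ÷ 1 → quotient 2, remainder 0

[2; 5, 6, 2]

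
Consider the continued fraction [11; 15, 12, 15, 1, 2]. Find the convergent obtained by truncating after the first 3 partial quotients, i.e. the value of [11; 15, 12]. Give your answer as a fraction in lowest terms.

2003/181

Use the convergent recurrence hₖ = aₖ·hₖ₋₁ + hₖ₋₂ (and likewise for the denominators kₖ):
a_0 = 11: 11/1
a_1 = 15: 166/15
a_2 = 12: 2003/181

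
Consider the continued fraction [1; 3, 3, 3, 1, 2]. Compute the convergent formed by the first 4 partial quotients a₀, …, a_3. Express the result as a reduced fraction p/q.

43/33

Starting at the tail and folding back:
Start with 3.
3 + 1/(3/1) = 3 + 1/3 = 10/3
3 + 1/(10/3) = 3 + 3/10 = 33/10
1 + 1/(33/10) = 1 + 10/33 = 43/33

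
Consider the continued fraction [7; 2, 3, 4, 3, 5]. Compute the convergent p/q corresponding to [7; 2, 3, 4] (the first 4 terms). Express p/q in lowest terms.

223/30

a_0 = 7: 7/1
a_1 = 2: 15/2
a_2 = 3: 52/7
a_3 = 4: 223/30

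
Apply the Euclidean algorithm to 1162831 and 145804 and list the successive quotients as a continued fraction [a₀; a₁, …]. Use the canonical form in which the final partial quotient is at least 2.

[7; 1, 39, 2, 24, 6, 12]

1162831 ÷ 145804 → quotient 7, remainder 142203
145804 ÷ 142203 → quotient 1, remainder 3601
142203 ÷ 3601 → quotient 39, remainder 1764
3601 ÷ 1764 → quotient 2, remainder 73
1764 ÷ 73 → quotient 24, remainder 12
73 ÷ 12 → quotient 6, remainder 1
12 ÷ 1 → quotient 12, remainder 0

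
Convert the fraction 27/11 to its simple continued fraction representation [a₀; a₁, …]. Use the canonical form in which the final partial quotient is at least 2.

27 = 2·11 + 5, so a_0 = 2
11 = 2·5 + 1, so a_1 = 2
5 = 5·1 + 0, so a_2 = 5

[2; 2, 5]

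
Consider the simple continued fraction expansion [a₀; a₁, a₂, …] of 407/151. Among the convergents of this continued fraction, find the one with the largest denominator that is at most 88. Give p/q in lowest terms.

62/23

a_0 = 2: 2/1  (≤ bound)
a_1 = 1: 3/1  (≤ bound)
a_2 = 2: 8/3  (≤ bound)
a_3 = 3: 27/10  (≤ bound)
a_4 = 1: 35/13  (≤ bound)
a_5 = 1: 62/23  (≤ bound)
a_6 = 6: 407/151  (> 88, stop)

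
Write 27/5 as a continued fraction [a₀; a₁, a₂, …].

[5; 2, 2]

Run the Euclidean algorithm, recording each quotient:
27 ÷ 5 → quotient 5, remainder 2
5 ÷ 2 → quotient 2, remainder 1
2 ÷ 1 → quotient 2, remainder 0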